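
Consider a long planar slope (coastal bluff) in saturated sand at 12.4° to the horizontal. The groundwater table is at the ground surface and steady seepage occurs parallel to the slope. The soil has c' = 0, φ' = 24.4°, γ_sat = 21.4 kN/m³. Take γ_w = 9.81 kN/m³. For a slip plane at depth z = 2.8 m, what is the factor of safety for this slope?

With seepage parallel to the slope and the water table at the surface, the effective normal stress on the slip plane uses the buoyant unit weight γ' = γ_sat − γ_w while the driving shear stress uses γ_sat:
FS = [c' + γ' z cos²β tanφ'] / [γ_sat z sinβ cosβ]
(For c' = 0 this reduces to FS = (γ'/γ_sat)·tanφ'/tanβ.)
γ' = 21.4 − 9.81 = 11.59 kN/m³
Numerator = 0.0 + 11.59·2.8·cos²12.4°·tan24.4° = 0.0 + 11.59·2.8·0.9539·0.4536 = 14.042 kPa
Denominator = 21.4·2.8·sin12.4°·cos12.4° = 21.4·2.8·0.2147·0.9767 = 12.567 kPa
FS = 14.042 / 12.567 = 1.117

FS = 1.12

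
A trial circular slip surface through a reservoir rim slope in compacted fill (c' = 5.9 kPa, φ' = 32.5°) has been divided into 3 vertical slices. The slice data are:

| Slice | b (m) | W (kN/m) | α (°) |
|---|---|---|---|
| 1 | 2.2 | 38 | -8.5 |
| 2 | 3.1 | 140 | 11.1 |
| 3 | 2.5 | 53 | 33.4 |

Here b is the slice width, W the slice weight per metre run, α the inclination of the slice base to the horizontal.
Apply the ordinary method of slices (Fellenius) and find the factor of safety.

FS = 3.74

Ordinary method of slices: FS = Σ[c'·Δl_i + (W_i cosα_i)·tanφ'] / Σ W_i sinα_i, with Δl_i = b_i / cosα_i.
Slice 1: Δl = 2.2/cos(-8.5°) = 2.224 m; N'_1 = 38·cos(-8.5°) = 37.6; c'Δl = 13.12; W sinα = -5.6
Slice 2: Δl = 3.1/cos11.1° = 3.159 m; N'_2 = 140·cos11.1° = 137.4; c'Δl = 18.64; W sinα = 27.0
Slice 3: Δl = 2.5/cos33.4° = 2.995 m; N'_3 = 53·cos33.4° = 44.2; c'Δl = 17.67; W sinα = 29.2
Σc'Δl = 49.4 kN/m; ΣN' = 219.2 kN/m; ΣW sinα = 50.5 kN/m
Resisting = 49.4 + 219.2·tan32.5° = 49.4 + 139.7 = 189.1 kN/m
FS = 189.1 / 50.5 = 3.743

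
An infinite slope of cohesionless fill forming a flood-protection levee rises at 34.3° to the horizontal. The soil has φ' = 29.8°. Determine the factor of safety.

FS = 0.84

For a dry cohesionless infinite slope the factor of safety is FS = tanφ' / tanβ.
FS = tan29.8° / tan34.3° = 0.5727 / 0.6822 = 0.840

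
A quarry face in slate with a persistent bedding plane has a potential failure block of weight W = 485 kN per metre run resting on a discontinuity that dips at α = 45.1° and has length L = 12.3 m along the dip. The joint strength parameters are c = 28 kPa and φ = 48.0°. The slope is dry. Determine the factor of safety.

FS = 2.11

Resolving the block weight along and normal to the plane and applying the Mohr–Coulomb strength on the joint:
N' = W cosα = 485·cos45.1° = 342.3 kN/m
Driving force T = W sinα = 485·sin45.1° = 343.5 kN/m
Resisting force R = c·L + N'·tanφ = 28·12.3 + 342.3·tan48.0° = 344.4 + 380.2 = 724.6 kN/m
FS = R / T = 724.6 / 343.5 = 2.109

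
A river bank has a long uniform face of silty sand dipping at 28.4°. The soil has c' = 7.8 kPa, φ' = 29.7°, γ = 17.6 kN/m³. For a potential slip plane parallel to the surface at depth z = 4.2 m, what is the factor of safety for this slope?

For an infinite slope with a slip plane parallel to the surface (no pore pressure): FS = [c' + γz cos²β tanφ'] / [γz sinβ cosβ].
γz = 17.6·4.2 = 73.92 kN/m²
Numerator = 7.8 + 73.92·cos²28.4°·tan29.7° = 7.8 + 73.92·0.7738·0.5704 = 40.425 kPa
Denominator = 73.92·sin28.4°·cos28.4° = 73.92·0.4756·0.8796 = 30.927 kPa
FS = 40.425 / 30.927 = 1.307

FS = 1.31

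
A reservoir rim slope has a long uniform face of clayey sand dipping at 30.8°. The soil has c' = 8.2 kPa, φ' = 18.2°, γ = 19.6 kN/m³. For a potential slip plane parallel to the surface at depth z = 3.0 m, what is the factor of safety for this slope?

For an infinite slope with a slip plane parallel to the surface (no pore pressure): FS = [c' + γz cos²β tanφ'] / [γz sinβ cosβ].
γz = 19.6·3.0 = 58.80 kN/m²
Numerator = 8.2 + 58.80·cos²30.8°·tan18.2° = 8.2 + 58.80·0.7378·0.3288 = 22.464 kPa
Denominator = 58.80·sin30.8°·cos30.8° = 58.80·0.5120·0.8590 = 25.862 kPa
FS = 22.464 / 25.862 = 0.869

FS = 0.87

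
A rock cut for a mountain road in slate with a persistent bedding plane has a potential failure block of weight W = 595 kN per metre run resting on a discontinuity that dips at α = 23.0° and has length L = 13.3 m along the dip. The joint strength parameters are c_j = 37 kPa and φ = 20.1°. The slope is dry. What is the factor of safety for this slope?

Resolving the block weight along and normal to the plane and applying the Mohr–Coulomb strength on the joint:
N' = W cosα = 595·cos23.0° = 547.7 kN/m
Driving force T = W sinα = 595·sin23.0° = 232.5 kN/m
Resisting force R = c_j·L + N'·tanφ = 37·13.3 + 547.7·tan20.1° = 492.1 + 200.4 = 692.5 kN/m
FS = R / T = 692.5 / 232.5 = 2.979

FS = 2.98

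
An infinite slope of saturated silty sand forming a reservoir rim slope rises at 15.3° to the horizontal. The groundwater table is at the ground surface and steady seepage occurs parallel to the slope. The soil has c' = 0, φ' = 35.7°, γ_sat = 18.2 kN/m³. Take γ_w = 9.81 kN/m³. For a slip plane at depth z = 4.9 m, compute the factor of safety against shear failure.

With seepage parallel to the slope and the water table at the surface, the effective normal stress on the slip plane uses the buoyant unit weight γ' = γ_sat − γ_w while the driving shear stress uses γ_sat:
FS = [c' + γ' z cos²β tanφ'] / [γ_sat z sinβ cosβ]
(For c' = 0 this reduces to FS = (γ'/γ_sat)·tanφ'/tanβ.)
γ' = 18.2 − 9.81 = 8.39 kN/m³
Numerator = 0.0 + 8.39·4.9·cos²15.3°·tan35.7° = 0.0 + 8.39·4.9·0.9304·0.7186 = 27.484 kPa
Denominator = 18.2·4.9·sin15.3°·cos15.3° = 18.2·4.9·0.2639·0.9646 = 22.698 kPa
FS = 27.484 / 22.698 = 1.211

FS = 1.21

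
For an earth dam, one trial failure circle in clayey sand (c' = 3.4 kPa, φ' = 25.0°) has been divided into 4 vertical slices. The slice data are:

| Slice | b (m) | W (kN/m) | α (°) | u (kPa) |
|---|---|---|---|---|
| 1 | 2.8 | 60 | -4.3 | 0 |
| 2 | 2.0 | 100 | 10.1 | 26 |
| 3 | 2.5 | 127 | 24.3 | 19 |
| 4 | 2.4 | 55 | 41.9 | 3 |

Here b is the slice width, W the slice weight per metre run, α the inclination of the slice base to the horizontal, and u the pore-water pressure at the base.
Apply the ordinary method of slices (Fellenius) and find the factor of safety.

Ordinary method of slices: FS = Σ[c'·Δl_i + (W_i cosα_i − u_i·Δl_i)·tanφ'] / Σ W_i sinα_i, with Δl_i = b_i / cosα_i.
Slice 1: Δl = 2.8/cos(-4.3°) = 2.808 m; N'_1 = 60·cos(-4.3°) − 0·2.808 = 59.8; c'Δl = 9.55; W sinα = -4.5
Slice 2: Δl = 2.0/cos10.1° = 2.031 m; N'_2 = 100·cos10.1° − 26·2.031 = 45.6; c'Δl = 6.91; W sinα = 17.5
Slice 3: Δl = 2.5/cos24.3° = 2.743 m; N'_3 = 127·cos24.3° − 19·2.743 = 63.6; c'Δl = 9.33; W sinα = 52.3
Slice 4: Δl = 2.4/cos41.9° = 3.224 m; N'_4 = 55·cos41.9° − 3·3.224 = 31.3; c'Δl = 10.96; W sinα = 36.7
Σc'Δl = 36.7 kN/m; ΣN' = 200.4 kN/m; ΣW sinα = 102.0 kN/m
Resisting = 36.7 + 200.4·tan25.0° = 36.7 + 93.4 = 130.2 kN/m
FS = 130.2 / 102.0 = 1.276

FS = 1.28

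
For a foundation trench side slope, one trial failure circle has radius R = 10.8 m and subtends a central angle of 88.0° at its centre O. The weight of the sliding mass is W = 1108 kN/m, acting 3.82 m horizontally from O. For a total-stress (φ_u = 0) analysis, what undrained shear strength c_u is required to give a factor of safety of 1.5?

c_u = 35.4 kPa

FS = c_u·L_a·R / (W·d), so c_u = FS·W·d / (L_a·R).
Arc length L_a = R·θ = 10.8·(88.0°·π/180) = 10.8·1.5359 = 16.59 m
c_u = 1.5·1108·3.82 / (16.59·10.8) = 6348.8 / 179.15 = 35.44 kPa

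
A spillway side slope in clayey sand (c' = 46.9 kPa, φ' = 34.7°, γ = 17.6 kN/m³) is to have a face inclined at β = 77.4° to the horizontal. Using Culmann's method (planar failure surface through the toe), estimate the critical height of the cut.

H_c = 32.26 m

Culmann's analysis gives the critical failure plane at α_cr = (β + φ')/2 = (77.4 + 34.7)/2 = 56.1°, and the critical height
H_c = (4c'/γ) · sinβ cosφ' / [1 − cos(β − φ')]
    = (4·46.9/17.6) · sin77.4°·cos34.7° / [1 − cos(42.7°)]
    = 10.659 · 0.9759·0.8221 / [1 − 0.7349]
    = 10.659 · 0.8023 / 0.2651
    = 32.26 m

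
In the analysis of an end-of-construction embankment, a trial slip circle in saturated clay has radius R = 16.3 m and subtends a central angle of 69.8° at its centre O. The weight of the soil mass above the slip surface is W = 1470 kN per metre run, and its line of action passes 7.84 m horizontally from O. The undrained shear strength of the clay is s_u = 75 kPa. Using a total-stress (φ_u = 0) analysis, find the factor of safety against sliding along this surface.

Taking moments about the centre O, the resisting moment is provided by the undrained shear strength acting along the arc:
Arc length L_a = R·θ = 16.3·(69.8°·π/180) = 16.3·1.2182 = 19.86 m
M_R = s_u·L_a·R = 75·19.86·16.3 = 24275.6 kN·m/m
M_D = W·d = 1470·7.84 = 11524.8 kN·m/m
FS = M_R / M_D = 24275.6 / 11524.8 = 2.106

FS = 2.11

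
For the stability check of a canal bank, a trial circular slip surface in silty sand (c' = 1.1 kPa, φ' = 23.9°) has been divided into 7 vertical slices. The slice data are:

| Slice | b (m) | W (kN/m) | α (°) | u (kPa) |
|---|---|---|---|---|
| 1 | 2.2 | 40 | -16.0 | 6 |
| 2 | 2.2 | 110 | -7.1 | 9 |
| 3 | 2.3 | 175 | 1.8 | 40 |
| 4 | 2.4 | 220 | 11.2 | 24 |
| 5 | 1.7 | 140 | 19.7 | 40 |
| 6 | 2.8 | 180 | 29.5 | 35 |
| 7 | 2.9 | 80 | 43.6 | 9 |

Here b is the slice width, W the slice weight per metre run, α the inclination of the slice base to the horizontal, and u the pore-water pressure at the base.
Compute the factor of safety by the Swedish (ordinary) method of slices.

FS = 1.08

Ordinary method of slices: FS = Σ[c'·Δl_i + (W_i cosα_i − u_i·Δl_i)·tanφ'] / Σ W_i sinα_i, with Δl_i = b_i / cosα_i.
Slice 1: Δl = 2.2/cos(-16.0°) = 2.289 m; N'_1 = 40·cos(-16.0°) − 6·2.289 = 24.7; c'Δl = 2.52; W sinα = -11.0
Slice 2: Δl = 2.2/cos(-7.1°) = 2.217 m; N'_2 = 110·cos(-7.1°) − 9·2.217 = 89.2; c'Δl = 2.44; W sinα = -13.6
Slice 3: Δl = 2.3/cos1.8° = 2.301 m; N'_3 = 175·cos1.8° − 40·2.301 = 82.9; c'Δl = 2.53; W sinα = 5.5
Slice 4: Δl = 2.4/cos11.2° = 2.447 m; N'_4 = 220·cos11.2° − 24·2.447 = 157.1; c'Δl = 2.69; W sinα = 42.7
Slice 5: Δl = 1.7/cos19.7° = 1.806 m; N'_5 = 140·cos19.7° − 40·1.806 = 59.6; c'Δl = 1.99; W sinα = 47.2
Slice 6: Δl = 2.8/cos29.5° = 3.217 m; N'_6 = 180·cos29.5° − 35·3.217 = 44.1; c'Δl = 3.54; W sinα = 88.6
Slice 7: Δl = 2.9/cos43.6° = 4.005 m; N'_7 = 80·cos43.6° − 9·4.005 = 21.9; c'Δl = 4.41; W sinα = 55.2
Σc'Δl = 20.1 kN/m; ΣN' = 479.4 kN/m; ΣW sinα = 214.6 kN/m
Resisting = 20.1 + 479.4·tan23.9° = 20.1 + 212.4 = 232.6 kN/m
FS = 232.6 / 214.6 = 1.084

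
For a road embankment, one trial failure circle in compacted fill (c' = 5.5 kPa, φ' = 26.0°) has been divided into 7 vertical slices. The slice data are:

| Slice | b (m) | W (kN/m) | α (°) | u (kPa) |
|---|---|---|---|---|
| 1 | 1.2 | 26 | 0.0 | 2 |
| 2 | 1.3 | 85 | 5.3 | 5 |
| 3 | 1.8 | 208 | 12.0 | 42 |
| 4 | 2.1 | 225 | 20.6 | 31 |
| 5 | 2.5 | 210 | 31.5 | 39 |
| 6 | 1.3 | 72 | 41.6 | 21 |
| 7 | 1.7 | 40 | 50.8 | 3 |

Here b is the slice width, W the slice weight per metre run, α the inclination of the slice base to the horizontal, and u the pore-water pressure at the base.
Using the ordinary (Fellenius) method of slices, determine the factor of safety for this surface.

FS = 0.96

Ordinary method of slices: FS = Σ[c'·Δl_i + (W_i cosα_i − u_i·Δl_i)·tanφ'] / Σ W_i sinα_i, with Δl_i = b_i / cosα_i.
Slice 1: Δl = 1.2/cos0.0° = 1.200 m; N'_1 = 26·cos0.0° − 2·1.200 = 23.6; c'Δl = 6.60; W sinα = 0.0
Slice 2: Δl = 1.3/cos5.3° = 1.306 m; N'_2 = 85·cos5.3° − 5·1.306 = 78.1; c'Δl = 7.18; W sinα = 7.9
Slice 3: Δl = 1.8/cos12.0° = 1.840 m; N'_3 = 208·cos12.0° − 42·1.840 = 126.2; c'Δl = 10.12; W sinα = 43.2
Slice 4: Δl = 2.1/cos20.6° = 2.243 m; N'_4 = 225·cos20.6° − 31·2.243 = 141.1; c'Δl = 12.34; W sinα = 79.2
Slice 5: Δl = 2.5/cos31.5° = 2.932 m; N'_5 = 210·cos31.5° − 39·2.932 = 64.7; c'Δl = 16.13; W sinα = 109.7
Slice 6: Δl = 1.3/cos41.6° = 1.738 m; N'_6 = 72·cos41.6° − 21·1.738 = 17.3; c'Δl = 9.56; W sinα = 47.8
Slice 7: Δl = 1.7/cos50.8° = 2.690 m; N'_7 = 40·cos50.8° − 3·2.690 = 17.2; c'Δl = 14.79; W sinα = 31.0
Σc'Δl = 76.7 kN/m; ΣN' = 468.2 kN/m; ΣW sinα = 318.8 kN/m
Resisting = 76.7 + 468.2·tan26.0° = 76.7 + 228.4 = 305.1 kN/m
FS = 305.1 / 318.8 = 0.957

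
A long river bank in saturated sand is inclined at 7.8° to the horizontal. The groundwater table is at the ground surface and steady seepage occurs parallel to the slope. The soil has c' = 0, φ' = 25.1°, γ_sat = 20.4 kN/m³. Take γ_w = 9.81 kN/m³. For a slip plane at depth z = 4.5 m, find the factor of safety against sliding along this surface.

FS = 1.78

With seepage parallel to the slope and the water table at the surface, the effective normal stress on the slip plane uses the buoyant unit weight γ' = γ_sat − γ_w while the driving shear stress uses γ_sat:
FS = [c' + γ' z cos²β tanφ'] / [γ_sat z sinβ cosβ]
(For c' = 0 this reduces to FS = (γ'/γ_sat)·tanφ'/tanβ.)
γ' = 20.4 − 9.81 = 10.59 kN/m³
Numerator = 0.0 + 10.59·4.5·cos²7.8°·tan25.1° = 0.0 + 10.59·4.5·0.9816·0.4684 = 21.912 kPa
Denominator = 20.4·4.5·sin7.8°·cos7.8° = 20.4·4.5·0.1357·0.9907 = 12.343 kPa
FS = 21.912 / 12.343 = 1.775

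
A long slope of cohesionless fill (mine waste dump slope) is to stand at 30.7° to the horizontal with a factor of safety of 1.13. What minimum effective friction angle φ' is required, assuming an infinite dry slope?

φ' = 33.9°

FS = tanφ'/tanβ ⇒ tanφ' = FS · tanβ = 1.13 · tan30.7° = 0.6709
φ' = arctan(0.6709) = 33.86°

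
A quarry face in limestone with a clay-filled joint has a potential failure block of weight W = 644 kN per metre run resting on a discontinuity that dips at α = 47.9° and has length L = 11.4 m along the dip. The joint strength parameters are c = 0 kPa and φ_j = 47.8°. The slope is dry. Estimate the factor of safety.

Resolving the block weight along and normal to the plane and applying the Mohr–Coulomb strength on the joint:
N' = W cosα = 644·cos47.9° = 431.8 kN/m
Driving force T = W sinα = 644·sin47.9° = 477.8 kN/m
Resisting force R = c·L + N'·tanφ_j = 0·11.4 + 431.8·tan47.8° = 0.0 + 476.2 = 476.2 kN/m
FS = R / T = 476.2 / 477.8 = 0.996

FS = 1.00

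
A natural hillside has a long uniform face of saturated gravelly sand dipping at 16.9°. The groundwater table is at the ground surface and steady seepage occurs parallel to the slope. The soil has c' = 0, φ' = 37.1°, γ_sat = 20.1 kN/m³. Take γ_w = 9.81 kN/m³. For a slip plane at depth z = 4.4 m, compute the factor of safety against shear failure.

With seepage parallel to the slope and the water table at the surface, the effective normal stress on the slip plane uses the buoyant unit weight γ' = γ_sat − γ_w while the driving shear stress uses γ_sat:
FS = [c' + γ' z cos²β tanφ'] / [γ_sat z sinβ cosβ]
(For c' = 0 this reduces to FS = (γ'/γ_sat)·tanφ'/tanβ.)
γ' = 20.1 − 9.81 = 10.29 kN/m³
Numerator = 0.0 + 10.29·4.4·cos²16.9°·tan37.1° = 0.0 + 10.29·4.4·0.9155·0.7563 = 31.348 kPa
Denominator = 20.1·4.4·sin16.9°·cos16.9° = 20.1·4.4·0.2907·0.9568 = 24.599 kPa
FS = 31.348 / 24.599 = 1.274

FS = 1.27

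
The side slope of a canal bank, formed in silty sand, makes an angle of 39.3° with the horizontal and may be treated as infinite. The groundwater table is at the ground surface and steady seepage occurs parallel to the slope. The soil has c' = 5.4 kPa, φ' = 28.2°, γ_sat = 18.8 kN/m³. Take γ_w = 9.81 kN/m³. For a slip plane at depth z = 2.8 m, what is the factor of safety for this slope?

FS = 0.52

With seepage parallel to the slope and the water table at the surface, the effective normal stress on the slip plane uses the buoyant unit weight γ' = γ_sat − γ_w while the driving shear stress uses γ_sat:
FS = [c' + γ' z cos²β tanφ'] / [γ_sat z sinβ cosβ]
γ' = 18.8 − 9.81 = 8.99 kN/m³
Numerator = 5.4 + 8.99·2.8·cos²39.3°·tan28.2° = 5.4 + 8.99·2.8·0.5988·0.5362 = 13.482 kPa
Denominator = 18.8·2.8·sin39.3°·cos39.3° = 18.8·2.8·0.6334·0.7738 = 25.801 kPa
FS = 13.482 / 25.801 = 0.523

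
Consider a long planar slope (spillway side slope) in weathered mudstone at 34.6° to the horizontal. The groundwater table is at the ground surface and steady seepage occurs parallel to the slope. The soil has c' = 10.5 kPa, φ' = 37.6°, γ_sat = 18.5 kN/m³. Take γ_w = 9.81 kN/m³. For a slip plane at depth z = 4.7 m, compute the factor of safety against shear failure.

With seepage parallel to the slope and the water table at the surface, the effective normal stress on the slip plane uses the buoyant unit weight γ' = γ_sat − γ_w while the driving shear stress uses γ_sat:
FS = [c' + γ' z cos²β tanφ'] / [γ_sat z sinβ cosβ]
γ' = 18.5 − 9.81 = 8.69 kN/m³
Numerator = 10.5 + 8.69·4.7·cos²34.6°·tan37.6° = 10.5 + 8.69·4.7·0.6776·0.7701 = 31.811 kPa
Denominator = 18.5·4.7·sin34.6°·cos34.6° = 18.5·4.7·0.5678·0.8231 = 40.642 kPa
FS = 31.811 / 40.642 = 0.783

FS = 0.78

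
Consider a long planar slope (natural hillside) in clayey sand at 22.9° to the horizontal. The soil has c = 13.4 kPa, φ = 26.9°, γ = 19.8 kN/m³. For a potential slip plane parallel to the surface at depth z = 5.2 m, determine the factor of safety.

For an infinite slope with a slip plane parallel to the surface (no pore pressure): FS = [c + γz cos²β tanφ] / [γz sinβ cosβ].
γz = 19.8·5.2 = 102.96 kN/m²
Numerator = 13.4 + 102.96·cos²22.9°·tan26.9° = 13.4 + 102.96·0.8486·0.5073 = 57.725 kPa
Denominator = 102.96·sin22.9°·cos22.9° = 102.96·0.3891·0.9212 = 36.907 kPa
FS = 57.725 / 36.907 = 1.564

FS = 1.56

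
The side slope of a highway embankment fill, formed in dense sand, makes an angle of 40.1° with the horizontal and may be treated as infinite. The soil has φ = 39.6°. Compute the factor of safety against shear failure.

For a dry cohesionless infinite slope the factor of safety is FS = tanφ / tanβ.
FS = tan39.6° / tan40.1° = 0.8273 / 0.8421 = 0.982

FS = 0.98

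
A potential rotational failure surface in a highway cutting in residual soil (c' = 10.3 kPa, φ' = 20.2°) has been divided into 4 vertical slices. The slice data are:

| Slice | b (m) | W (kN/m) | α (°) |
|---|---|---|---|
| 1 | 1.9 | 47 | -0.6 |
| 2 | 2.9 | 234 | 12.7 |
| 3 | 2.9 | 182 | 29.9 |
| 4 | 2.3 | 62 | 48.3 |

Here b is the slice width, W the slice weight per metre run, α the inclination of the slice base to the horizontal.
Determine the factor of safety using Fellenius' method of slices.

Ordinary method of slices: FS = Σ[c'·Δl_i + (W_i cosα_i)·tanφ'] / Σ W_i sinα_i, with Δl_i = b_i / cosα_i.
Slice 1: Δl = 1.9/cos(-0.6°) = 1.900 m; N'_1 = 47·cos(-0.6°) = 47.0; c'Δl = 19.57; W sinα = -0.5
Slice 2: Δl = 2.9/cos12.7° = 2.973 m; N'_2 = 234·cos12.7° = 228.3; c'Δl = 30.62; W sinα = 51.4
Slice 3: Δl = 2.9/cos29.9° = 3.345 m; N'_3 = 182·cos29.9° = 157.8; c'Δl = 34.46; W sinα = 90.7
Slice 4: Δl = 2.3/cos48.3° = 3.457 m; N'_4 = 62·cos48.3° = 41.2; c'Δl = 35.61; W sinα = 46.3
Σc'Δl = 120.3 kN/m; ΣN' = 474.3 kN/m; ΣW sinα = 188.0 kN/m
Resisting = 120.3 + 474.3·tan20.2° = 120.3 + 174.5 = 294.8 kN/m
FS = 294.8 / 188.0 = 1.568

FS = 1.57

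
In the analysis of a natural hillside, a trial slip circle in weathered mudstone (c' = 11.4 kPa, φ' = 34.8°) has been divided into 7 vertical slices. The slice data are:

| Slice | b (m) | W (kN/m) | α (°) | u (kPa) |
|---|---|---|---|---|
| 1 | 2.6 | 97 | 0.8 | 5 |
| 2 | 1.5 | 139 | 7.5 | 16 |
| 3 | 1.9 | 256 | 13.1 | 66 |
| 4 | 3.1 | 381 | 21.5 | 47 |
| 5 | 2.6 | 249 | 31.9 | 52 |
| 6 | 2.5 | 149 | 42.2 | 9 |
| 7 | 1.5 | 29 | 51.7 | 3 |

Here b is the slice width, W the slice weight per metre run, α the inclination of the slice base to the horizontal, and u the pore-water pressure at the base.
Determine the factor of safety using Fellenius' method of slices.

FS = 1.41

Ordinary method of slices: FS = Σ[c'·Δl_i + (W_i cosα_i − u_i·Δl_i)·tanφ'] / Σ W_i sinα_i, with Δl_i = b_i / cosα_i.
Slice 1: Δl = 2.6/cos0.8° = 2.600 m; N'_1 = 97·cos0.8° − 5·2.600 = 84.0; c'Δl = 29.64; W sinα = 1.4
Slice 2: Δl = 1.5/cos7.5° = 1.513 m; N'_2 = 139·cos7.5° − 16·1.513 = 113.6; c'Δl = 17.25; W sinα = 18.1
Slice 3: Δl = 1.9/cos13.1° = 1.951 m; N'_3 = 256·cos13.1° − 66·1.951 = 120.6; c'Δl = 22.24; W sinα = 58.0
Slice 4: Δl = 3.1/cos21.5° = 3.332 m; N'_4 = 381·cos21.5° − 47·3.332 = 197.9; c'Δl = 37.98; W sinα = 139.6
Slice 5: Δl = 2.6/cos31.9° = 3.063 m; N'_5 = 249·cos31.9° − 52·3.063 = 52.1; c'Δl = 34.91; W sinα = 131.6
Slice 6: Δl = 2.5/cos42.2° = 3.375 m; N'_6 = 149·cos42.2° − 9·3.375 = 80.0; c'Δl = 38.47; W sinα = 100.1
Slice 7: Δl = 1.5/cos51.7° = 2.420 m; N'_7 = 29·cos51.7° − 3·2.420 = 10.7; c'Δl = 27.59; W sinα = 22.8
Σc'Δl = 208.1 kN/m; ΣN' = 658.9 kN/m; ΣW sinα = 471.6 kN/m
Resisting = 208.1 + 658.9·tan34.8° = 208.1 + 458.0 = 666.1 kN/m
FS = 666.1 / 471.6 = 1.412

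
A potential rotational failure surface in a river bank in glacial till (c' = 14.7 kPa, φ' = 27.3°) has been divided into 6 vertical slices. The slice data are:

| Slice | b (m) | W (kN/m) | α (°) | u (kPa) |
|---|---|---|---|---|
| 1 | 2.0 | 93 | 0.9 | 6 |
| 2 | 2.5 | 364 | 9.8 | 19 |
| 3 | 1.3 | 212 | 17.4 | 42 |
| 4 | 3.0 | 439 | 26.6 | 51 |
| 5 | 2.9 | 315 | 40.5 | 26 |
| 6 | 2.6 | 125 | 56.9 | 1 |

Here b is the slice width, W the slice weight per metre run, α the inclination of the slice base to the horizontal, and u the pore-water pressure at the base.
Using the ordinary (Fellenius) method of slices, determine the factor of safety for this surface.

Ordinary method of slices: FS = Σ[c'·Δl_i + (W_i cosα_i − u_i·Δl_i)·tanφ'] / Σ W_i sinα_i, with Δl_i = b_i / cosα_i.
Slice 1: Δl = 2.0/cos0.9° = 2.000 m; N'_1 = 93·cos0.9° − 6·2.000 = 81.0; c'Δl = 29.40; W sinα = 1.5
Slice 2: Δl = 2.5/cos9.8° = 2.537 m; N'_2 = 364·cos9.8° − 19·2.537 = 310.5; c'Δl = 37.29; W sinα = 62.0
Slice 3: Δl = 1.3/cos17.4° = 1.362 m; N'_3 = 212·cos17.4° − 42·1.362 = 145.1; c'Δl = 20.03; W sinα = 63.4
Slice 4: Δl = 3.0/cos26.6° = 3.355 m; N'_4 = 439·cos26.6° − 51·3.355 = 221.4; c'Δl = 49.32; W sinα = 196.6
Slice 5: Δl = 2.9/cos40.5° = 3.814 m; N'_5 = 315·cos40.5° − 26·3.814 = 140.4; c'Δl = 56.06; W sinα = 204.6
Slice 6: Δl = 2.6/cos56.9° = 4.761 m; N'_6 = 125·cos56.9° − 1·4.761 = 63.5; c'Δl = 69.99; W sinα = 104.7
Σc'Δl = 262.1 kN/m; ΣN' = 961.8 kN/m; ΣW sinα = 632.7 kN/m
Resisting = 262.1 + 961.8·tan27.3° = 262.1 + 496.4 = 758.5 kN/m
FS = 758.5 / 632.7 = 1.199

FS = 1.20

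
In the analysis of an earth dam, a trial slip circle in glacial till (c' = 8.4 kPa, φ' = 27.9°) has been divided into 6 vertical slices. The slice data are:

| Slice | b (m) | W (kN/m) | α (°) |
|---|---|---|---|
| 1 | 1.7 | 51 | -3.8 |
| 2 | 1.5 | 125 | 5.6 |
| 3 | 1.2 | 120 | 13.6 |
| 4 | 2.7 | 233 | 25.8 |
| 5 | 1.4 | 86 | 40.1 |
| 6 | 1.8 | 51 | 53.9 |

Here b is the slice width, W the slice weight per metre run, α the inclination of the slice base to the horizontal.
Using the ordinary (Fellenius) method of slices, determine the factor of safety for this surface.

Ordinary method of slices: FS = Σ[c'·Δl_i + (W_i cosα_i)·tanφ'] / Σ W_i sinα_i, with Δl_i = b_i / cosα_i.
Slice 1: Δl = 1.7/cos(-3.8°) = 1.704 m; N'_1 = 51·cos(-3.8°) = 50.9; c'Δl = 14.31; W sinα = -3.4
Slice 2: Δl = 1.5/cos5.6° = 1.507 m; N'_2 = 125·cos5.6° = 124.4; c'Δl = 12.66; W sinα = 12.2
Slice 3: Δl = 1.2/cos13.6° = 1.235 m; N'_3 = 120·cos13.6° = 116.6; c'Δl = 10.37; W sinα = 28.2
Slice 4: Δl = 2.7/cos25.8° = 2.999 m; N'_4 = 233·cos25.8° = 209.8; c'Δl = 25.19; W sinα = 101.4
Slice 5: Δl = 1.4/cos40.1° = 1.830 m; N'_5 = 86·cos40.1° = 65.8; c'Δl = 15.37; W sinα = 55.4
Slice 6: Δl = 1.8/cos53.9° = 3.055 m; N'_6 = 51·cos53.9° = 30.0; c'Δl = 25.66; W sinα = 41.2
Σc'Δl = 103.6 kN/m; ΣN' = 597.5 kN/m; ΣW sinα = 235.0 kN/m
Resisting = 103.6 + 597.5·tan27.9° = 103.6 + 316.4 = 419.9 kN/m
FS = 419.9 / 235.0 = 1.787

FS = 1.79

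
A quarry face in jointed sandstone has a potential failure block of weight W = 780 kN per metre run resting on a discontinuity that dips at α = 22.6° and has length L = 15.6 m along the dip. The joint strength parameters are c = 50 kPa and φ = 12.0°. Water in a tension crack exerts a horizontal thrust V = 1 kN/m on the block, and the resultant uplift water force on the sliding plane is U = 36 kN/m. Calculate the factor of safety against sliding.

Resolving the block weight along and normal to the plane and applying the Mohr–Coulomb strength on the joint:
N' = W cosα − U − V sinα = 780·cos22.6° − 36 − 1·sin22.6° = 683.7 kN/m
Driving force T = W sinα + V cosα = 780·sin22.6° + 1·cos22.6° = 300.7 kN/m
Resisting force R = c·L + N'·tanφ = 50·15.6 + 683.7·tan12.0° = 780.0 + 145.3 = 925.3 kN/m
FS = R / T = 925.3 / 300.7 = 3.078

FS = 3.08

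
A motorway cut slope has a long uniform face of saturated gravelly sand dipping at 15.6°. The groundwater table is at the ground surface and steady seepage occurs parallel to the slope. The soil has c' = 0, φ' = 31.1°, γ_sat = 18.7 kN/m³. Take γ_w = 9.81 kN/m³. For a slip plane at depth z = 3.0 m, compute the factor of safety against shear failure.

FS = 1.03

With seepage parallel to the slope and the water table at the surface, the effective normal stress on the slip plane uses the buoyant unit weight γ' = γ_sat − γ_w while the driving shear stress uses γ_sat:
FS = [c' + γ' z cos²β tanφ'] / [γ_sat z sinβ cosβ]
(For c' = 0 this reduces to FS = (γ'/γ_sat)·tanφ'/tanβ.)
γ' = 18.7 − 9.81 = 8.89 kN/m³
Numerator = 0.0 + 8.89·3.0·cos²15.6°·tan31.1° = 0.0 + 8.89·3.0·0.9277·0.6032 = 14.925 kPa
Denominator = 18.7·3.0·sin15.6°·cos15.6° = 18.7·3.0·0.2689·0.9632 = 14.531 kPa
FS = 14.925 / 14.531 = 1.027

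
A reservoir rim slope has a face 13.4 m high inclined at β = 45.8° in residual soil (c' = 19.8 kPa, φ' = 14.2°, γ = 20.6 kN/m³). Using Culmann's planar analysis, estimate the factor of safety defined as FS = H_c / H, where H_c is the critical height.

H_c = (4c'/γ) · sinβ cosφ' / [1 − cos(β − φ')]
    = (4·19.8/20.6) · sin45.8°·cos14.2° / [1 − cos31.6°]
    = 3.845 · 0.6950 / 0.1483 = 18.02 m
FS = H_c / H = 18.02 / 13.4 = 1.345

FS = 1.34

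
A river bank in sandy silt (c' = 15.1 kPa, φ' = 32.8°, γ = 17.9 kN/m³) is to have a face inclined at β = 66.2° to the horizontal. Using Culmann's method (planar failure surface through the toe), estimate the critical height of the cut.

Culmann's analysis gives the critical failure plane at α_cr = (β + φ')/2 = (66.2 + 32.8)/2 = 49.5°, and the critical height
H_c = (4c'/γ) · sinβ cosφ' / [1 − cos(β − φ')]
    = (4·15.1/17.9) · sin66.2°·cos32.8° / [1 − cos(33.4°)]
    = 3.374 · 0.9150·0.8406 / [1 − 0.8348]
    = 3.374 · 0.7691 / 0.1652
    = 15.71 m

H_c = 15.71 m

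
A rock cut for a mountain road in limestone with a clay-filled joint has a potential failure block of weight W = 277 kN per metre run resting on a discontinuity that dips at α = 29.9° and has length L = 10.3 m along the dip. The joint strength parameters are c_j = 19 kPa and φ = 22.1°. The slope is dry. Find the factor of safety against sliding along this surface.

FS = 2.12

Resolving the block weight along and normal to the plane and applying the Mohr–Coulomb strength on the joint:
N' = W cosα = 277·cos29.9° = 240.1 kN/m
Driving force T = W sinα = 277·sin29.9° = 138.1 kN/m
Resisting force R = c_j·L + N'·tanφ = 19·10.3 + 240.1·tan22.1° = 195.7 + 97.5 = 293.2 kN/m
FS = R / T = 293.2 / 138.1 = 2.123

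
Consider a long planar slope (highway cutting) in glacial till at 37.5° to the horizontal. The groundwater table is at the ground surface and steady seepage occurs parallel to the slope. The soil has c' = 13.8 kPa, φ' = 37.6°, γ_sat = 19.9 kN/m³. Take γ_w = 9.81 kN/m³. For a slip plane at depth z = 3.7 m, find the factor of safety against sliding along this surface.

FS = 0.90

With seepage parallel to the slope and the water table at the surface, the effective normal stress on the slip plane uses the buoyant unit weight γ' = γ_sat − γ_w while the driving shear stress uses γ_sat:
FS = [c' + γ' z cos²β tanφ'] / [γ_sat z sinβ cosβ]
γ' = 19.9 − 9.81 = 10.09 kN/m³
Numerator = 13.8 + 10.09·3.7·cos²37.5°·tan37.6° = 13.8 + 10.09·3.7·0.6294·0.7701 = 31.896 kPa
Denominator = 19.9·3.7·sin37.5°·cos37.5° = 19.9·3.7·0.6088·0.7934 = 35.561 kPa
FS = 31.896 / 35.561 = 0.897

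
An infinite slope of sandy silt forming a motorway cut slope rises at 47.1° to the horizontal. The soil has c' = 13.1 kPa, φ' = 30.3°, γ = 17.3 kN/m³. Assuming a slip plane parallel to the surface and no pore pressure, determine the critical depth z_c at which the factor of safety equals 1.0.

z_c = 3.32 m

Setting FS = 1.00 in FS = [c' + γz cos²β tanφ'] / [γz sinβ cosβ] and solving for z:
z = c' / [γ cosβ (FS·sinβ − cosβ·tanφ')]
  = 13.1 / [17.3·cos47.1°·(1.00·sin47.1° − cos47.1°·tan30.3°)]
  = 13.1 / [17.3·0.6807·(1.00·0.7325 − 0.6807·0.5844)]
  = 13.1 / 3.9423 = 3.323 m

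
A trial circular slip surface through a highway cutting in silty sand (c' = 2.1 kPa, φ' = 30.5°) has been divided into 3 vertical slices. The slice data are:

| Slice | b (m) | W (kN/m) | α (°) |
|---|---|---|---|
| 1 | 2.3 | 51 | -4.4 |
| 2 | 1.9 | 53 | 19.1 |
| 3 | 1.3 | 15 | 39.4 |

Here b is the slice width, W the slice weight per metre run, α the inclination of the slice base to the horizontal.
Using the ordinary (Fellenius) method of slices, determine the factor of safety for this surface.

Ordinary method of slices: FS = Σ[c'·Δl_i + (W_i cosα_i)·tanφ'] / Σ W_i sinα_i, with Δl_i = b_i / cosα_i.
Slice 1: Δl = 2.3/cos(-4.4°) = 2.307 m; N'_1 = 51·cos(-4.4°) = 50.8; c'Δl = 4.84; W sinα = -3.9
Slice 2: Δl = 1.9/cos19.1° = 2.011 m; N'_2 = 53·cos19.1° = 50.1; c'Δl = 4.22; W sinα = 17.3
Slice 3: Δl = 1.3/cos39.4° = 1.682 m; N'_3 = 15·cos39.4° = 11.6; c'Δl = 3.53; W sinα = 9.5
Σc'Δl = 12.6 kN/m; ΣN' = 112.5 kN/m; ΣW sinα = 23.0 kN/m
Resisting = 12.6 + 112.5·tan30.5° = 12.6 + 66.3 = 78.9 kN/m
FS = 78.9 / 23.0 = 3.437

FS = 3.44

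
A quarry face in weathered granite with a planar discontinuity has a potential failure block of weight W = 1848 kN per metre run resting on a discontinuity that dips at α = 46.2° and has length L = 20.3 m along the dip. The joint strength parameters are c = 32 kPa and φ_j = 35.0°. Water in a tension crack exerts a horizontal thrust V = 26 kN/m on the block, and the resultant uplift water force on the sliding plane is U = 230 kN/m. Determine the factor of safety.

Resolving the block weight along and normal to the plane and applying the Mohr–Coulomb strength on the joint:
N' = W cosα − U − V sinα = 1848·cos46.2° − 230 − 26·sin46.2° = 1030.3 kN/m
Driving force T = W sinα + V cosα = 1848·sin46.2° + 26·cos46.2° = 1351.8 kN/m
Resisting force R = c·L + N'·tanφ_j = 32·20.3 + 1030.3·tan35.0° = 649.6 + 721.4 = 1371.0 kN/m
FS = R / T = 1371.0 / 1351.8 = 1.014

FS = 1.01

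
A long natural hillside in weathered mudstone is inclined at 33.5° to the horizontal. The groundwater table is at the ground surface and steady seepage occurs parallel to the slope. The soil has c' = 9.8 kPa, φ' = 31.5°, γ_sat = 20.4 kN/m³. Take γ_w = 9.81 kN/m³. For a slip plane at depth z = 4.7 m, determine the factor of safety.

FS = 0.70

With seepage parallel to the slope and the water table at the surface, the effective normal stress on the slip plane uses the buoyant unit weight γ' = γ_sat − γ_w while the driving shear stress uses γ_sat:
FS = [c' + γ' z cos²β tanφ'] / [γ_sat z sinβ cosβ]
γ' = 20.4 − 9.81 = 10.59 kN/m³
Numerator = 9.8 + 10.59·4.7·cos²33.5°·tan31.5° = 9.8 + 10.59·4.7·0.6954·0.6128 = 31.009 kPa
Denominator = 20.4·4.7·sin33.5°·cos33.5° = 20.4·4.7·0.5519·0.8339 = 44.129 kPa
FS = 31.009 / 44.129 = 0.703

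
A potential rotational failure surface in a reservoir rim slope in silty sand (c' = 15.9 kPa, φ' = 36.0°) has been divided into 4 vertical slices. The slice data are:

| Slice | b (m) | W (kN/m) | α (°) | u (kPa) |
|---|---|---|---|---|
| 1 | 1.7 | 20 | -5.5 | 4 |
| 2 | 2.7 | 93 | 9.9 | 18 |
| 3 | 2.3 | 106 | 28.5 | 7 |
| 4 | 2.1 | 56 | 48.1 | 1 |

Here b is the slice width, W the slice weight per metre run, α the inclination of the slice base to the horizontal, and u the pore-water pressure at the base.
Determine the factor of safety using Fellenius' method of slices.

Ordinary method of slices: FS = Σ[c'·Δl_i + (W_i cosα_i − u_i·Δl_i)·tanφ'] / Σ W_i sinα_i, with Δl_i = b_i / cosα_i.
Slice 1: Δl = 1.7/cos(-5.5°) = 1.708 m; N'_1 = 20·cos(-5.5°) − 4·1.708 = 13.1; c'Δl = 27.16; W sinα = -1.9
Slice 2: Δl = 2.7/cos9.9° = 2.741 m; N'_2 = 93·cos9.9° − 18·2.741 = 42.3; c'Δl = 43.58; W sinα = 16.0
Slice 3: Δl = 2.3/cos28.5° = 2.617 m; N'_3 = 106·cos28.5° − 7·2.617 = 74.8; c'Δl = 41.61; W sinα = 50.6
Slice 4: Δl = 2.1/cos48.1° = 3.145 m; N'_4 = 56·cos48.1° − 1·3.145 = 34.3; c'Δl = 50.00; W sinα = 41.7
Σc'Δl = 162.3 kN/m; ΣN' = 164.4 kN/m; ΣW sinα = 106.3 kN/m
Resisting = 162.3 + 164.4·tan36.0° = 162.3 + 119.5 = 281.8 kN/m
FS = 281.8 / 106.3 = 2.650

FS = 2.65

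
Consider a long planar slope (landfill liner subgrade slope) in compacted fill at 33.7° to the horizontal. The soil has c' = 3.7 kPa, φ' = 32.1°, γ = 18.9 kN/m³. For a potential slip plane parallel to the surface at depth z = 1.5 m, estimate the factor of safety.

For an infinite slope with a slip plane parallel to the surface (no pore pressure): FS = [c' + γz cos²β tanφ'] / [γz sinβ cosβ].
γz = 18.9·1.5 = 28.35 kN/m²
Numerator = 3.7 + 28.35·cos²33.7°·tan32.1° = 3.7 + 28.35·0.6921·0.6273 = 16.009 kPa
Denominator = 28.35·sin33.7°·cos33.7° = 28.35·0.5548·0.8320 = 13.087 kPa
FS = 16.009 / 13.087 = 1.223

FS = 1.22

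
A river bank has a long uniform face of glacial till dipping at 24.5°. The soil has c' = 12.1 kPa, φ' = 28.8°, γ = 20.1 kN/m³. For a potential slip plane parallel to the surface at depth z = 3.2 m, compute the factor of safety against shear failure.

For an infinite slope with a slip plane parallel to the surface (no pore pressure): FS = [c' + γz cos²β tanφ'] / [γz sinβ cosβ].
γz = 20.1·3.2 = 64.32 kN/m²
Numerator = 12.1 + 64.32·cos²24.5°·tan28.8° = 12.1 + 64.32·0.8280·0.5498 = 41.379 kPa
Denominator = 64.32·sin24.5°·cos24.5° = 64.32·0.4147·0.9100 = 24.271 kPa
FS = 41.379 / 24.271 = 1.705

FS = 1.70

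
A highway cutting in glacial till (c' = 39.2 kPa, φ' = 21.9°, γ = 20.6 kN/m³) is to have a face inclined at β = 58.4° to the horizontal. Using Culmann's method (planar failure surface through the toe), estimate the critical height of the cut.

Culmann's analysis gives the critical failure plane at α_cr = (β + φ')/2 = (58.4 + 21.9)/2 = 40.1°, and the critical height
H_c = (4c'/γ) · sinβ cosφ' / [1 − cos(β − φ')]
    = (4·39.2/20.6) · sin58.4°·cos21.9° / [1 − cos(36.5°)]
    = 7.612 · 0.8517·0.9278 / [1 − 0.8039]
    = 7.612 · 0.7903 / 0.1961
    = 30.67 m

H_c = 30.67 m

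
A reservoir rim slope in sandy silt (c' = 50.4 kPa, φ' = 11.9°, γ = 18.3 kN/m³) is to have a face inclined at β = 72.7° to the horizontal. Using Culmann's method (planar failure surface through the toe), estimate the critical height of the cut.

Culmann's analysis gives the critical failure plane at α_cr = (β + φ')/2 = (72.7 + 11.9)/2 = 42.3°, and the critical height
H_c = (4c'/γ) · sinβ cosφ' / [1 − cos(β − φ')]
    = (4·50.4/18.3) · sin72.7°·cos11.9° / [1 − cos(60.8°)]
    = 11.016 · 0.9548·0.9785 / [1 − 0.4879]
    = 11.016 · 0.9342 / 0.5121
    = 20.10 m

H_c = 20.10 m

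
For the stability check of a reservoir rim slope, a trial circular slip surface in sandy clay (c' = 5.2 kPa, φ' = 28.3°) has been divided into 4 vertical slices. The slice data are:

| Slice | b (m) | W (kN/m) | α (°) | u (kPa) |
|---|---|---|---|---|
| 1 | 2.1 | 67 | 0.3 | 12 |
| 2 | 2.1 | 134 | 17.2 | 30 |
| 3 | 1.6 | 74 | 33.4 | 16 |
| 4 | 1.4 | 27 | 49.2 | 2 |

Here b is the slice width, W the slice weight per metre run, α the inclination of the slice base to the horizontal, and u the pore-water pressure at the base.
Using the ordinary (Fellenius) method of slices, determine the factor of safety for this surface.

FS = 1.22

Ordinary method of slices: FS = Σ[c'·Δl_i + (W_i cosα_i − u_i·Δl_i)·tanφ'] / Σ W_i sinα_i, with Δl_i = b_i / cosα_i.
Slice 1: Δl = 2.1/cos0.3° = 2.100 m; N'_1 = 67·cos0.3° − 12·2.100 = 41.8; c'Δl = 10.92; W sinα = 0.4
Slice 2: Δl = 2.1/cos17.2° = 2.198 m; N'_2 = 134·cos17.2° − 30·2.198 = 62.1; c'Δl = 11.43; W sinα = 39.6
Slice 3: Δl = 1.6/cos33.4° = 1.917 m; N'_3 = 74·cos33.4° − 16·1.917 = 31.1; c'Δl = 9.97; W sinα = 40.7
Slice 4: Δl = 1.4/cos49.2° = 2.143 m; N'_4 = 27·cos49.2° − 2·2.143 = 13.4; c'Δl = 11.14; W sinα = 20.4
Σc'Δl = 43.5 kN/m; ΣN' = 148.3 kN/m; ΣW sinα = 101.2 kN/m
Resisting = 43.5 + 148.3·tan28.3° = 43.5 + 79.9 = 123.3 kN/m
FS = 123.3 / 101.2 = 1.219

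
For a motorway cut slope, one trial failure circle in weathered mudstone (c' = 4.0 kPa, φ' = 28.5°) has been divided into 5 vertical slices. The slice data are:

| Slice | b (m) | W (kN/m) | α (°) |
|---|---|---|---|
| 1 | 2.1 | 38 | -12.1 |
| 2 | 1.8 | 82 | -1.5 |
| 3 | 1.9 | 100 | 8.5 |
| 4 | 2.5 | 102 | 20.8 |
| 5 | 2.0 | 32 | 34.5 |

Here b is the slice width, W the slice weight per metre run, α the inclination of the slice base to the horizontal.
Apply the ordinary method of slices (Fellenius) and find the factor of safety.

Ordinary method of slices: FS = Σ[c'·Δl_i + (W_i cosα_i)·tanφ'] / Σ W_i sinα_i, with Δl_i = b_i / cosα_i.
Slice 1: Δl = 2.1/cos(-12.1°) = 2.148 m; N'_1 = 38·cos(-12.1°) = 37.2; c'Δl = 8.59; W sinα = -8.0
Slice 2: Δl = 1.8/cos(-1.5°) = 1.801 m; N'_2 = 82·cos(-1.5°) = 82.0; c'Δl = 7.20; W sinα = -2.1
Slice 3: Δl = 1.9/cos8.5° = 1.921 m; N'_3 = 100·cos8.5° = 98.9; c'Δl = 7.68; W sinα = 14.8
Slice 4: Δl = 2.5/cos20.8° = 2.674 m; N'_4 = 102·cos20.8° = 95.4; c'Δl = 10.70; W sinα = 36.2
Slice 5: Δl = 2.0/cos34.5° = 2.427 m; N'_5 = 32·cos34.5° = 26.4; c'Δl = 9.71; W sinα = 18.1
Σc'Δl = 43.9 kN/m; ΣN' = 339.8 kN/m; ΣW sinα = 59.0 kN/m
Resisting = 43.9 + 339.8·tan28.5° = 43.9 + 184.5 = 228.4 kN/m
FS = 228.4 / 59.0 = 3.869

FS = 3.87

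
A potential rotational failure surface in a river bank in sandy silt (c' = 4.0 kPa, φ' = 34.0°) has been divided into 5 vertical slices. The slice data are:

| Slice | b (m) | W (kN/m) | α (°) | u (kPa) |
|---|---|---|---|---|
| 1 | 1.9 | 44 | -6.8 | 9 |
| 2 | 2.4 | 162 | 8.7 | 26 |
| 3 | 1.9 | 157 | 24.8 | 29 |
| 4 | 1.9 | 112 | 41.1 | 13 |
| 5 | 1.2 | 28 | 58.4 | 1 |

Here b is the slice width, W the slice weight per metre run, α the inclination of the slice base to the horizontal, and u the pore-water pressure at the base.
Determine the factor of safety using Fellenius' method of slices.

Ordinary method of slices: FS = Σ[c'·Δl_i + (W_i cosα_i − u_i·Δl_i)·tanφ'] / Σ W_i sinα_i, with Δl_i = b_i / cosα_i.
Slice 1: Δl = 1.9/cos(-6.8°) = 1.913 m; N'_1 = 44·cos(-6.8°) − 9·1.913 = 26.5; c'Δl = 7.65; W sinα = -5.2
Slice 2: Δl = 2.4/cos8.7° = 2.428 m; N'_2 = 162·cos8.7° − 26·2.428 = 97.0; c'Δl = 9.71; W sinα = 24.5
Slice 3: Δl = 1.9/cos24.8° = 2.093 m; N'_3 = 157·cos24.8° − 29·2.093 = 81.8; c'Δl = 8.37; W sinα = 65.9
Slice 4: Δl = 1.9/cos41.1° = 2.521 m; N'_4 = 112·cos41.1° − 13·2.521 = 51.6; c'Δl = 10.09; W sinα = 73.6
Slice 5: Δl = 1.2/cos58.4° = 2.290 m; N'_5 = 28·cos58.4° − 1·2.290 = 12.4; c'Δl = 9.16; W sinα = 23.8
Σc'Δl = 45.0 kN/m; ΣN' = 269.3 kN/m; ΣW sinα = 182.6 kN/m
Resisting = 45.0 + 269.3·tan34.0° = 45.0 + 181.6 = 226.6 kN/m
FS = 226.6 / 182.6 = 1.241

FS = 1.24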